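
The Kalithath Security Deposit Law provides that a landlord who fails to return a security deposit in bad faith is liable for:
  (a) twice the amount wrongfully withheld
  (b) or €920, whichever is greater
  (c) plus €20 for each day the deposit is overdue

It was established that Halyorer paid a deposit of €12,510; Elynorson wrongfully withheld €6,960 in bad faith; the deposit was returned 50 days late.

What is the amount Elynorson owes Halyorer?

Doubled: 2 × €6,960 = €13,920
Minimum €920: €13,920 meets the minimum, no increase.
Late-return penalty: 50 × €20 = €1,000
Damages plus late penalty: €13,920 + €1,000 = €14,920

€14,920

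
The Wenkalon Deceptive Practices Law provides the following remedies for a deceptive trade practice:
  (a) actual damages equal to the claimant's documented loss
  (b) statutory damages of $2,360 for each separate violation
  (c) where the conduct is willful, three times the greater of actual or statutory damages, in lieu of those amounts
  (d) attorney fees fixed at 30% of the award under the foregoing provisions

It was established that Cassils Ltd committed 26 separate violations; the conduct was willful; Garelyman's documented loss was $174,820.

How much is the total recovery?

Statutory damages: 26 × $2,360 = $61,360
Greater of actual damages ($174,820) or statutory damages ($61,360): $174,820
Trebled: 3 × $174,820 = $524,460
Attorney fees: 30% of $524,460 = $157,338
Total recovery: $524,460 + $157,338 = $681,798

Total recovery: $681,798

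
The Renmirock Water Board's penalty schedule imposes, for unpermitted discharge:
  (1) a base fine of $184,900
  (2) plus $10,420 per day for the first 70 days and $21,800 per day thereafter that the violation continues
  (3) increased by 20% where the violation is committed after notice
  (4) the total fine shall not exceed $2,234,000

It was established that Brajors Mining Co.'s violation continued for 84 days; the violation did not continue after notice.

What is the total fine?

First 70 days: 70 × $10,420 = $729,400
Remaining days: (84 − 70) × $21,800 = $305,200
Per-day component: $729,400 + $305,200 = $1,034,600
Base plus per-day: $184,900 + $1,034,600 = $1,219,500
The violation did not continue after notice: no 20% increase.
Cap at $2,234,000: $1,219,500 is within the cap, no reduction.

$1,219,500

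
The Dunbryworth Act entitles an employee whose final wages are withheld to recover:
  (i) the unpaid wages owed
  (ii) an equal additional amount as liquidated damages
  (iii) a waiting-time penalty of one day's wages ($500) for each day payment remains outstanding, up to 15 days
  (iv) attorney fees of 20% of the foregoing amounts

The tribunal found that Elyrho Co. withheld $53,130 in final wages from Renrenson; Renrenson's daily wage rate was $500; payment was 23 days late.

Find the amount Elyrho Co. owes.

Liquidated damages (equal amount): $53,130
Penalty days: min(23, 15) = 15
Waiting-time penalty: 15 × $500 = $7,500
Subtotal: $53,130 + $53,130 + $7,500 = $113,760
Attorney fees: 20% of $113,760 = $22,752
Total award: $113,760 + $22,752 = $136,512

$136,512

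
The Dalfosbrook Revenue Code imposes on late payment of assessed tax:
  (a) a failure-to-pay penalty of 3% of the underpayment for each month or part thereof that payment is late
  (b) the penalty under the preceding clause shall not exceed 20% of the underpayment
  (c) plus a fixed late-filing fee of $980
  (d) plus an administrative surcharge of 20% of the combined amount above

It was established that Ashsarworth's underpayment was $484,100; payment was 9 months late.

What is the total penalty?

$117,360

Accrued rate: 3% × 9 = 27%, capped at 20% → 20%
Failure-to-pay penalty: 20% of $484,100 = $96,820
Penalty before surcharge: $96,820 + $980 = $97,800
Administrative surcharge: 20% of $97,800 = $19,560
Total penalty: $97,800 + $19,560 = $117,360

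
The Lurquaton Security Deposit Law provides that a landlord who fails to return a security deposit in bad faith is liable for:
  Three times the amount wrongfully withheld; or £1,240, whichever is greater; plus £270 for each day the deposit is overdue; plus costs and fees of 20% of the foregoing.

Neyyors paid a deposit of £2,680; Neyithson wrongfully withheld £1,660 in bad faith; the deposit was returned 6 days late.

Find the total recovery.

Trebled: 3 × £1,660 = £4,980
Minimum £1,240: £4,980 meets the minimum, no increase.
Late-return penalty: 6 × £270 = £1,620
Damages plus late penalty: £4,980 + £1,620 = £6,600
Costs and fees: 20% of £6,600 = £1,320
Total recovery: £6,600 + £1,320 = £7,920

£7,920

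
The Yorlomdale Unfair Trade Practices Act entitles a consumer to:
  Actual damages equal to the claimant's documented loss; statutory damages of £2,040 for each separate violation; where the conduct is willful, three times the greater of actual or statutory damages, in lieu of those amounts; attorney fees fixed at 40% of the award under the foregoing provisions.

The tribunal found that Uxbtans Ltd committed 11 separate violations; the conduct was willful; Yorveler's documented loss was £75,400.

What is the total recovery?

Total recovery: £316,680

Statutory damages: 11 × £2,040 = £22,440
Greater of actual damages (£75,400) or statutory damages (£22,440): £75,400
Trebled: 3 × £75,400 = £226,200
Attorney fees: 40% of £226,200 = £90,480
Total recovery: £226,200 + £90,480 = £316,680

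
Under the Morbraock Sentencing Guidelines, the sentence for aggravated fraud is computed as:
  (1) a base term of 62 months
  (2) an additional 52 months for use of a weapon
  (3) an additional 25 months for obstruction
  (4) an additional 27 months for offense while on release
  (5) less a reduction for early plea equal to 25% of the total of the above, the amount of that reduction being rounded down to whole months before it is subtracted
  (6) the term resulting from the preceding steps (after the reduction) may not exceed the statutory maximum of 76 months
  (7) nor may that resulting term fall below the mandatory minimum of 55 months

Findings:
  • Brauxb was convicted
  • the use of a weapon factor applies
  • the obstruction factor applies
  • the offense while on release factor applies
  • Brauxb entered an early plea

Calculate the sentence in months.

76 months

Use of a weapon enhancement: +52 months
Obstruction enhancement: +25 months
Offense while on release enhancement: +27 months
Adjusted term: 62 months + 52 months + 25 months + 27 months = 166 months
Early plea reduction: 25% of 166 months = 41 months (rounded down)
After reduction: 166 − 41 = 125 months
Cap at 76 months: 125 months exceeds the cap → 76 months
Minimum 55 months: 76 months meets the minimum, no increase.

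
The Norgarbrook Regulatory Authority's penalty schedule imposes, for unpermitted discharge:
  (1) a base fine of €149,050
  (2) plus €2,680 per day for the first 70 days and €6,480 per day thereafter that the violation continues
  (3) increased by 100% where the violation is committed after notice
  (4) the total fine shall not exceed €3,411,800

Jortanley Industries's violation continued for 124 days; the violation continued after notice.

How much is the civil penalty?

Civil penalty: €1,373,140

First 70 days: 70 × €2,680 = €187,600
Remaining days: (124 − 70) × €6,480 = €349,920
Per-day component: €187,600 + €349,920 = €537,520
Base plus per-day: €149,050 + €537,520 = €686,570
Enhancement: 100% of €686,570 = €686,570
Enhanced fine: €686,570 + €686,570 = €1,373,140
Cap at €3,411,800: €1,373,140 is within the cap, no reduction.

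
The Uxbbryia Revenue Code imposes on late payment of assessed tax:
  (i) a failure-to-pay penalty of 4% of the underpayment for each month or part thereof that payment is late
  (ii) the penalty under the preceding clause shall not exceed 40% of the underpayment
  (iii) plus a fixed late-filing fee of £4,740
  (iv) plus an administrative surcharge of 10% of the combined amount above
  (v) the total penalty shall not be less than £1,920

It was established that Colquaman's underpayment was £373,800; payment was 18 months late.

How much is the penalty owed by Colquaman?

Accrued rate: 4% × 18 = 72%, capped at 40% → 40%
Failure-to-pay penalty: 40% of £373,800 = £149,520
Penalty before surcharge: £149,520 + £4,740 = £154,260
Administrative surcharge: 10% of £154,260 = £15,426
Total penalty: £154,260 + £15,426 = £169,686
Minimum £1,920: £169,686 meets the minimum, no increase.

£169,686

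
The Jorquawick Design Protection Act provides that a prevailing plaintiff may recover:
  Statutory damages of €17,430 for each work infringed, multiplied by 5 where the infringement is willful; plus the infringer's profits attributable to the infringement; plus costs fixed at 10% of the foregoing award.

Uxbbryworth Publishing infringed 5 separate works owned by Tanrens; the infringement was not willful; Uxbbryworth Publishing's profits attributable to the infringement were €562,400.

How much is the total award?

Award: €714,505

Statutory damages: 5 × €17,430 = €87,150
Infringement not willful: no ×5 enhancement.
Combined award: €87,150 + €562,400 = €649,550
Costs: 10% of €649,550 = €64,955
Award plus costs: €649,550 + €64,955 = €714,505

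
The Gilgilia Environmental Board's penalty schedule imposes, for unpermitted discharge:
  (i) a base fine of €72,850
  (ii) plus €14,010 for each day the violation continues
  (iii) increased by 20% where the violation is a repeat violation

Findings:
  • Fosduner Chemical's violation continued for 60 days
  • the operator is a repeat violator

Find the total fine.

Per-day component: 60 × €14,010 = €840,600
Base plus per-day: €72,850 + €840,600 = €913,450
Enhancement: 20% of €913,450 = €182,690
Enhanced fine: €913,450 + €182,690 = €1,096,140

€1,096,140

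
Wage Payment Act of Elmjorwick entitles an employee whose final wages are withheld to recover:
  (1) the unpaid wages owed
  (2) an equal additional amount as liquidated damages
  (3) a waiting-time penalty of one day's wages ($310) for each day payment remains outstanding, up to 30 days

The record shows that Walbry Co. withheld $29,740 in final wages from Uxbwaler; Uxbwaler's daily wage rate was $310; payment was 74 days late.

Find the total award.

Liquidated damages (equal amount): $29,740
Penalty days: min(74, 30) = 30
Waiting-time penalty: 30 × $310 = $9,300
Total award: $29,740 + $29,740 + $9,300 = $68,780

$68,780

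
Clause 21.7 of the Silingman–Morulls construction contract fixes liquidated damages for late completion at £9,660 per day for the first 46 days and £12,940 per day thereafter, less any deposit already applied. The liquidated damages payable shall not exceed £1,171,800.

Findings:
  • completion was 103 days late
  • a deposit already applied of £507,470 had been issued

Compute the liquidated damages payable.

£674,470

First 46 days: 46 × £9,660 = £444,360
Remaining days: (103 − 46) × £12,940 = £737,580
Accrued per-day damages: £444,360 + £737,580 = £1,181,940
Less deposit already applied: £1,181,940 − £507,470 = £674,470
Cap at £1,171,800: £674,470 is within the cap, no reduction.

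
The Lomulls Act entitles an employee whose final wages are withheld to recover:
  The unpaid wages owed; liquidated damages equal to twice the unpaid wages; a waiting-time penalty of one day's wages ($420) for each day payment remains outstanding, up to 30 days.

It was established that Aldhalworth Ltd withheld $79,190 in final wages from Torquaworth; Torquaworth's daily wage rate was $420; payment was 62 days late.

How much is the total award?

$250,170

Doubled: 2 × $79,190 = $158,380
Penalty days: min(62, 30) = 30
Waiting-time penalty: 30 × $420 = $12,600
Total award: $79,190 + $158,380 + $12,600 = $250,170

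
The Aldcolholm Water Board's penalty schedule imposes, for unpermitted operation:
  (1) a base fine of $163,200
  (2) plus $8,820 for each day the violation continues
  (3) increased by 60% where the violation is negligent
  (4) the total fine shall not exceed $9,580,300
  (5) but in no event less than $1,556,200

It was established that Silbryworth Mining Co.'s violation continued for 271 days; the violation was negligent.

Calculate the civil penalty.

Per-day component: 271 × $8,820 = $2,390,220
Base plus per-day: $163,200 + $2,390,220 = $2,553,420
Enhancement: 60% of $2,553,420 = $1,532,052
Enhanced fine: $2,553,420 + $1,532,052 = $4,085,472
Cap at $9,580,300: $4,085,472 is within the cap, no reduction.
Minimum $1,556,200: $4,085,472 meets the minimum, no increase.

$4,085,472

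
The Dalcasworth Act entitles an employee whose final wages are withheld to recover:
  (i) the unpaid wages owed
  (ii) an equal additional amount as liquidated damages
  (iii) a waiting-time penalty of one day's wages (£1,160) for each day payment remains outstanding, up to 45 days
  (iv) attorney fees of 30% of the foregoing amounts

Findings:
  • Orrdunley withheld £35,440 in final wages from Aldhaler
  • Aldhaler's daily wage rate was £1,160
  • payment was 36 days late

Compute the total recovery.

Liquidated damages (equal amount): £35,440
Penalty days: min(36, 45) = 36
Waiting-time penalty: 36 × £1,160 = £41,760
Subtotal: £35,440 + £35,440 + £41,760 = £112,640
Attorney fees: 30% of £112,640 = £33,792
Total award: £112,640 + £33,792 = £146,432

£146,432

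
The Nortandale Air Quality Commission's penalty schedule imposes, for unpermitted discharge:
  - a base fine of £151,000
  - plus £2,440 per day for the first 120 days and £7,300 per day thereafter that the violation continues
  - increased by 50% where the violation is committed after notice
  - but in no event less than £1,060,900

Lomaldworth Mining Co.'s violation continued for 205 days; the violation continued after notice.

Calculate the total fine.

First 120 days: 120 × £2,440 = £292,800
Remaining days: (205 − 120) × £7,300 = £620,500
Per-day component: £292,800 + £620,500 = £913,300
Base plus per-day: £151,000 + £913,300 = £1,064,300
Enhancement: 50% of £1,064,300 = £532,150
Enhanced fine: £1,064,300 + £532,150 = £1,596,450
Minimum £1,060,900: £1,596,450 meets the minimum, no increase.

Civil penalty: £1,596,450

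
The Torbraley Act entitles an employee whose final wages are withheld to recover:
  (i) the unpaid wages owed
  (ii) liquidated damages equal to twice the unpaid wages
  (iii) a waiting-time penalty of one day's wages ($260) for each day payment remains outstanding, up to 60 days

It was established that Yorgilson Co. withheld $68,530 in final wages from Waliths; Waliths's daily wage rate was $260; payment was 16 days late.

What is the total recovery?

Doubled: 2 × $68,530 = $137,060
Penalty days: min(16, 60) = 16
Waiting-time penalty: 16 × $260 = $4,160
Total award: $68,530 + $137,060 + $4,160 = $209,750

$209,750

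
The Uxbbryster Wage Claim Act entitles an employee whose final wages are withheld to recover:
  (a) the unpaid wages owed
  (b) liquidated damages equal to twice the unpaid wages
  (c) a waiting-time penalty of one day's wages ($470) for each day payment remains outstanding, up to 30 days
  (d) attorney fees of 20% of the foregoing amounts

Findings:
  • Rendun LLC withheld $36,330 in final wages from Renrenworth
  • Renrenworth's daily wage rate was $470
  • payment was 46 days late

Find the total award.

Doubled: 2 × $36,330 = $72,660
Penalty days: min(46, 30) = 30
Waiting-time penalty: 30 × $470 = $14,100
Subtotal: $36,330 + $72,660 + $14,100 = $123,090
Attorney fees: 20% of $123,090 = $24,618
Total award: $123,090 + $24,618 = $147,708

$147,708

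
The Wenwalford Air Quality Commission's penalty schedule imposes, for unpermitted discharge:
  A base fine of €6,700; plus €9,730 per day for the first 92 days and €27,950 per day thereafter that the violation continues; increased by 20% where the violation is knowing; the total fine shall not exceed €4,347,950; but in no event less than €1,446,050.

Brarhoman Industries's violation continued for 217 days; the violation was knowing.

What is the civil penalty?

€4,347,950

First 92 days: 92 × €9,730 = €895,160
Remaining days: (217 − 92) × €27,950 = €3,493,750
Per-day component: €895,160 + €3,493,750 = €4,388,910
Base plus per-day: €6,700 + €4,388,910 = €4,395,610
Enhancement: 20% of €4,395,610 = €879,122
Enhanced fine: €4,395,610 + €879,122 = €5,274,732
Cap at €4,347,950: €5,274,732 exceeds the cap → €4,347,950
Minimum €1,446,050: €4,347,950 meets the minimum, no increase.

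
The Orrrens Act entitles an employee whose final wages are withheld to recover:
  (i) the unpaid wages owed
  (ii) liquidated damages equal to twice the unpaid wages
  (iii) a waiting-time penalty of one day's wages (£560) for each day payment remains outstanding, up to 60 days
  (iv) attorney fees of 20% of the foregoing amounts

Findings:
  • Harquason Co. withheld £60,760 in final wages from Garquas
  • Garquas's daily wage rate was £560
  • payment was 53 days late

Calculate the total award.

£254,352

Doubled: 2 × £60,760 = £121,520
Penalty days: min(53, 60) = 53
Waiting-time penalty: 53 × £560 = £29,680
Subtotal: £60,760 + £121,520 + £29,680 = £211,960
Attorney fees: 20% of £211,960 = £42,392
Total award: £211,960 + £42,392 = £254,352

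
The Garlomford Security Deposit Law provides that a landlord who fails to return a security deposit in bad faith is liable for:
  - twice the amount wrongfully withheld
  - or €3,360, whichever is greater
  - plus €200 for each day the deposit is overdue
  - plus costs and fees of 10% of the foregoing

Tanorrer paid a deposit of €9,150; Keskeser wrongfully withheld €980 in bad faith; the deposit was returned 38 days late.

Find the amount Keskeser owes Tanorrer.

Doubled: 2 × €980 = €1,960
Minimum €3,360: €1,960 is below the minimum → €3,360
Late-return penalty: 38 × €200 = €7,600
Damages plus late penalty: €3,360 + €7,600 = €10,960
Costs and fees: 10% of €10,960 = €1,096
Total recovery: €10,960 + €1,096 = €12,056

€12,056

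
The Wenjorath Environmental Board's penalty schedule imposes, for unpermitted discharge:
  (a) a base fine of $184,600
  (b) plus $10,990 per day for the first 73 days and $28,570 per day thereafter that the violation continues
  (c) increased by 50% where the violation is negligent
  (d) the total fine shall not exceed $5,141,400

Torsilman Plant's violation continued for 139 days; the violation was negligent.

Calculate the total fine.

First 73 days: 73 × $10,990 = $802,270
Remaining days: (139 − 73) × $28,570 = $1,885,620
Per-day component: $802,270 + $1,885,620 = $2,687,890
Base plus per-day: $184,600 + $2,687,890 = $2,872,490
Enhancement: 50% of $2,872,490 = $1,436,245
Enhanced fine: $2,872,490 + $1,436,245 = $4,308,735
Cap at $5,141,400: $4,308,735 is within the cap, no reduction.

$4,308,735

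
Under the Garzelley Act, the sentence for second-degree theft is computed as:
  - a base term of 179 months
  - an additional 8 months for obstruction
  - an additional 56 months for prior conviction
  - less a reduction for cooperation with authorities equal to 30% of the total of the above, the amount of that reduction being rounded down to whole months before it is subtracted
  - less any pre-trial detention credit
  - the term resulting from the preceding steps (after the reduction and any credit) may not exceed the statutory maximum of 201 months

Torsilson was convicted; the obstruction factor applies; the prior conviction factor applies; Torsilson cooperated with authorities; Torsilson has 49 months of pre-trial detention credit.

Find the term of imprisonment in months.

Sentence: 122 months

Obstruction enhancement: +8 months
Prior conviction enhancement: +56 months
Adjusted term: 179 months + 8 months + 56 months = 243 months
Cooperation with authorities reduction: 30% of 243 months = 72 months (rounded down)
After reduction: 243 − 72 = 171 months
Less pre-trial detention credit: 171 months − 49 months = 122 months
Cap at 201 months: 122 months is within the cap, no reduction.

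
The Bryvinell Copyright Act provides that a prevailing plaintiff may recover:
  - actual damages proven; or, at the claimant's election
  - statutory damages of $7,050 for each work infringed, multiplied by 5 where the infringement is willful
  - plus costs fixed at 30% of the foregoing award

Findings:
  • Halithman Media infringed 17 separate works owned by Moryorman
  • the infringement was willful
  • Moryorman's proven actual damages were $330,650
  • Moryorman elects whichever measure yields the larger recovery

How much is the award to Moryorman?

$779,025

Statutory damages: 17 × $7,050 = $119,850
Multiplied by 5: 5 × $119,850 = $599,250
Greater of actual damages ($330,650) or enhanced statutory damages ($599,250): $599,250
Costs: 30% of $599,250 = $179,775
Award plus costs: $599,250 + $179,775 = $779,025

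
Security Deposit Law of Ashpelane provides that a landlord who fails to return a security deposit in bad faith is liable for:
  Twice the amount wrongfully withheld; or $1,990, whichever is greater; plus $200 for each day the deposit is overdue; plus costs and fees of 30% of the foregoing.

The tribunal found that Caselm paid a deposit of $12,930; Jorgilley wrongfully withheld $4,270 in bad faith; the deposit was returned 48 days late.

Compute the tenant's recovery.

Doubled: 2 × $4,270 = $8,540
Minimum $1,990: $8,540 meets the minimum, no increase.
Late-return penalty: 48 × $200 = $9,600
Damages plus late penalty: $8,540 + $9,600 = $18,140
Costs and fees: 30% of $18,140 = $5,442
Total recovery: $18,140 + $5,442 = $23,582

$23,582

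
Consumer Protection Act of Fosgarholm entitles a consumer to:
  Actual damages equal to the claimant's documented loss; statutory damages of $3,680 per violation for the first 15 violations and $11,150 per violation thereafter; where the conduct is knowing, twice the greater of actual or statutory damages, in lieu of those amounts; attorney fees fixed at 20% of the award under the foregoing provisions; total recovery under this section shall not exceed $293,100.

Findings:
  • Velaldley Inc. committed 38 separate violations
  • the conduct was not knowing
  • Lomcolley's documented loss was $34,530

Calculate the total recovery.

First 15 violations: 15 × $3,680 = $55,200
Remaining violations: (38 − 15) × $11,150 = $256,450
Statutory damages: $55,200 + $256,450 = $311,650
Conduct not knowing: the in-lieu enhancement does not apply.
Actual plus statutory damages: $34,530 + $311,650 = $346,180
Attorney fees: 20% of $346,180 = $69,236
Total before cap: $346,180 + $69,236 = $415,416
Cap at $293,100: $415,416 exceeds the cap → $293,100

Total recovery: $293,100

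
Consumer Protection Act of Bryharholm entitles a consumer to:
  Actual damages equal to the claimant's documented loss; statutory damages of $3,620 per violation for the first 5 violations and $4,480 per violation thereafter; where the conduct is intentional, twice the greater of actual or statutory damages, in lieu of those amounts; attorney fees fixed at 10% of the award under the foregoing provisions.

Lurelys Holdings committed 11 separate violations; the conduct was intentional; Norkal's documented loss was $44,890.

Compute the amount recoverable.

First 5 violations: 5 × $3,620 = $18,100
Remaining violations: (11 − 5) × $4,480 = $26,880
Statutory damages: $18,100 + $26,880 = $44,980
Greater of actual damages ($44,890) or statutory damages ($44,980): $44,980
Doubled: 2 × $44,980 = $89,960
Attorney fees: 10% of $89,960 = $8,996
Total recovery: $89,960 + $8,996 = $98,956

$98,956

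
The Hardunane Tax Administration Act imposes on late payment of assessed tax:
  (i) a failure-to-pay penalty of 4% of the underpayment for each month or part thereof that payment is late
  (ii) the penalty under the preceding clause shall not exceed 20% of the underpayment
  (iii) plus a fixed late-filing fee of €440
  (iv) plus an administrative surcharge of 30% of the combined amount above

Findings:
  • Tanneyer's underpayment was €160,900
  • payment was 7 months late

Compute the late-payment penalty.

€42,406

Accrued rate: 4% × 7 = 28%, capped at 20% → 20%
Failure-to-pay penalty: 20% of €160,900 = €32,180
Penalty before surcharge: €32,180 + €440 = €32,620
Administrative surcharge: 30% of €32,620 = €9,786
Total penalty: €32,620 + €9,786 = €42,406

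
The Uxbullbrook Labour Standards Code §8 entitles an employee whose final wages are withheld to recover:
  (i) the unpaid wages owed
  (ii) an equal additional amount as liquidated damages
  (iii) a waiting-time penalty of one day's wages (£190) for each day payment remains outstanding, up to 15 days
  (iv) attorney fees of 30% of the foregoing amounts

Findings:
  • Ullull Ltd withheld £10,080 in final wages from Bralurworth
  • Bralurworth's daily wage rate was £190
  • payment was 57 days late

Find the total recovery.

Total award: £29,913

Liquidated damages (equal amount): £10,080
Penalty days: min(57, 15) = 15
Waiting-time penalty: 15 × £190 = £2,850
Subtotal: £10,080 + £10,080 + £2,850 = £23,010
Attorney fees: 30% of £23,010 = £6,903
Total award: £23,010 + £6,903 = £29,913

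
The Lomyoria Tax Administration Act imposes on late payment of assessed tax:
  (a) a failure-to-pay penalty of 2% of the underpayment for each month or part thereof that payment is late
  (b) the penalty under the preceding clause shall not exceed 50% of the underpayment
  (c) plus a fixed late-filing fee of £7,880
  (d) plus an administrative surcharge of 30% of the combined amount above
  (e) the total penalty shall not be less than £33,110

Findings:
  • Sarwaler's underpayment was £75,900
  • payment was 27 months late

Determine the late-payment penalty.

Penalty: £59,579

Accrued rate: 2% × 27 = 54%, capped at 50% → 50%
Failure-to-pay penalty: 50% of £75,900 = £37,950
Penalty before surcharge: £37,950 + £7,880 = £45,830
Administrative surcharge: 30% of £45,830 = £13,749
Total penalty: £45,830 + £13,749 = £59,579
Minimum £33,110: £59,579 meets the minimum, no increase.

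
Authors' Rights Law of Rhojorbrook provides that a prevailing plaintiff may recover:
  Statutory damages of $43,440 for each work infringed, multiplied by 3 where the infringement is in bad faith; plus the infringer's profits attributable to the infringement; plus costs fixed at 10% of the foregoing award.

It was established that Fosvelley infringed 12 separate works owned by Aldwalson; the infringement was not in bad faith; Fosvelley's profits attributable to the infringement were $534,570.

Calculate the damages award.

Statutory damages: 12 × $43,440 = $521,280
Infringement not in bad faith: no ×3 enhancement.
Combined award: $521,280 + $534,570 = $1,055,850
Costs: 10% of $1,055,850 = $105,585
Award plus costs: $1,055,850 + $105,585 = $1,161,435

$1,161,435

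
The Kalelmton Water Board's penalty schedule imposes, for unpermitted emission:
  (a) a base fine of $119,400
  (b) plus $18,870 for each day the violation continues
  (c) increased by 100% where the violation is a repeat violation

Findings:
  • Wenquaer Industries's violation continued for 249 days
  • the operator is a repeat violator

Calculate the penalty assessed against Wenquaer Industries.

Per-day component: 249 × $18,870 = $4,698,630
Base plus per-day: $119,400 + $4,698,630 = $4,818,030
Enhancement: 100% of $4,818,030 = $4,818,030
Enhanced fine: $4,818,030 + $4,818,030 = $9,636,060

$9,636,060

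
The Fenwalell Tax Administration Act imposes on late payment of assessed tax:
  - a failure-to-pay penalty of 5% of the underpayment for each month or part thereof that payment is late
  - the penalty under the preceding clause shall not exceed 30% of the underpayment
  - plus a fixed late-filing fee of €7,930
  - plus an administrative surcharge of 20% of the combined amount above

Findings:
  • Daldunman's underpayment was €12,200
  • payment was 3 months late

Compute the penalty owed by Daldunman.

Accrued rate: 5% × 3 = 15%, capped at 30% → 15%
Failure-to-pay penalty: 15% of €12,200 = €1,830
Penalty before surcharge: €1,830 + €7,930 = €9,760
Administrative surcharge: 20% of €9,760 = €1,952
Total penalty: €9,760 + €1,952 = €11,712

Penalty: €11,712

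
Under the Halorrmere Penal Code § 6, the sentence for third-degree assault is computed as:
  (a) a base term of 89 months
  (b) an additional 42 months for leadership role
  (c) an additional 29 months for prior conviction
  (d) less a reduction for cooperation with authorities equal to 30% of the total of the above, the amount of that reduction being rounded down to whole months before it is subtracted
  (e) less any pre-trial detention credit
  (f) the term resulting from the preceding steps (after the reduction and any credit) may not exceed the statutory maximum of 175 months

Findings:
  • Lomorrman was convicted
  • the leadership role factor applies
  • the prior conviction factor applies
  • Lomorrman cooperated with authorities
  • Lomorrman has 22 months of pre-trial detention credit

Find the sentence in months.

Leadership role enhancement: +42 months
Prior conviction enhancement: +29 months
Adjusted term: 89 months + 42 months + 29 months = 160 months
Cooperation with authorities reduction: 30% of 160 months = 48 months (rounded down)
After reduction: 160 − 48 = 112 months
Less pre-trial detention credit: 112 months − 22 months = 90 months
Cap at 175 months: 90 months is within the cap, no reduction.

90 months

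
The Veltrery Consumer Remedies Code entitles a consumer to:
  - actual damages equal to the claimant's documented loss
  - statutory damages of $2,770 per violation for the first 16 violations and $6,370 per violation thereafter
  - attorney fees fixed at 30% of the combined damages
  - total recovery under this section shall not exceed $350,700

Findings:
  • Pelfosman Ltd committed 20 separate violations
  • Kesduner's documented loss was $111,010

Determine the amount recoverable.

$235,053

First 16 violations: 16 × $2,770 = $44,320
Remaining violations: (20 − 16) × $6,370 = $25,480
Statutory damages: $44,320 + $25,480 = $69,800
Combined damages: $111,010 + $69,800 = $180,810
Attorney fees: 30% of $180,810 = $54,243
Total before cap: $180,810 + $54,243 = $235,053
Cap at $350,700: $235,053 is within the cap, no reduction.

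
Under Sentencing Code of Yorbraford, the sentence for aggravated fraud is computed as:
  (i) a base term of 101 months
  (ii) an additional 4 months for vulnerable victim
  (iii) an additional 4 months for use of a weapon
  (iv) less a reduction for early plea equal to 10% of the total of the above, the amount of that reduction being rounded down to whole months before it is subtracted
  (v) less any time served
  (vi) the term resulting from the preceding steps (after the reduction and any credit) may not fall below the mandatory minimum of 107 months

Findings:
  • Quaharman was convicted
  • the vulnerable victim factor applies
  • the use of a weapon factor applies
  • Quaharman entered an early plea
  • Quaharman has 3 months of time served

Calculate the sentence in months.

Vulnerable victim enhancement: +4 months
Use of a weapon enhancement: +4 months
Adjusted term: 101 months + 4 months + 4 months = 109 months
Early plea reduction: 10% of 109 months = 10 months (rounded down)
After reduction: 109 − 10 = 99 months
Less time served: 99 months − 3 months = 96 months
Minimum 107 months: 96 months is below the minimum → 107 months

Sentence: 107 months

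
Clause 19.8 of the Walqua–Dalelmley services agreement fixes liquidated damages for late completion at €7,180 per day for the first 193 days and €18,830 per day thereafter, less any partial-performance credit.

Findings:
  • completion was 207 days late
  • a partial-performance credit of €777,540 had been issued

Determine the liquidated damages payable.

First 193 days: 193 × €7,180 = €1,385,740
Remaining days: (207 − 193) × €18,830 = €263,620
Accrued per-day damages: €1,385,740 + €263,620 = €1,649,360
Less partial-performance credit: €1,649,360 − €777,540 = €871,820

€871,820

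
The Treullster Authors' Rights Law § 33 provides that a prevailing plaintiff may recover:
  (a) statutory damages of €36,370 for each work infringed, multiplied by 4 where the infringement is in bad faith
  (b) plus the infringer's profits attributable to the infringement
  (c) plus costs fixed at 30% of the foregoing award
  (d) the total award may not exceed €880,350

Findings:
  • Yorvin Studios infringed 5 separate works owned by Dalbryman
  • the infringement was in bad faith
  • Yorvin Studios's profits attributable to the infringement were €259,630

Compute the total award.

Statutory damages: 5 × €36,370 = €181,850
Multiplied by 4: 4 × €181,850 = €727,400
Combined award: €727,400 + €259,630 = €987,030
Costs: 30% of €987,030 = €296,109
Award plus costs: €987,030 + €296,109 = €1,283,139
Cap at €880,350: €1,283,139 exceeds the cap → €880,350

€880,350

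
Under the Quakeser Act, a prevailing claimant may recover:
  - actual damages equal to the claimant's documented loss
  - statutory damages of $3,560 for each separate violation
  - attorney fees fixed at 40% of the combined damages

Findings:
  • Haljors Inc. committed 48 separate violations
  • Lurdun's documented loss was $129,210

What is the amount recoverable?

$420,126

Statutory damages: 48 × $3,560 = $170,880
Combined damages: $129,210 + $170,880 = $300,090
Attorney fees: 40% of $300,090 = $120,036
Total recovery: $300,090 + $120,036 = $420,126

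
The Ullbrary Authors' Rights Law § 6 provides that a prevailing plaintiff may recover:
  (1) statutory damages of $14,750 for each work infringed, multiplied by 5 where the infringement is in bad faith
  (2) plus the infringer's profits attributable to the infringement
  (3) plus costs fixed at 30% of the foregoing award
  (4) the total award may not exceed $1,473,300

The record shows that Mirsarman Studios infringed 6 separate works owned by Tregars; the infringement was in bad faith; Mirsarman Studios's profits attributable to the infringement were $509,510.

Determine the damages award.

$1,237,613

Statutory damages: 6 × $14,750 = $88,500
Multiplied by 5: 5 × $88,500 = $442,500
Combined award: $442,500 + $509,510 = $952,010
Costs: 30% of $952,010 = $285,603
Award plus costs: $952,010 + $285,603 = $1,237,613
Cap at $1,473,300: $1,237,613 is within the cap, no reduction.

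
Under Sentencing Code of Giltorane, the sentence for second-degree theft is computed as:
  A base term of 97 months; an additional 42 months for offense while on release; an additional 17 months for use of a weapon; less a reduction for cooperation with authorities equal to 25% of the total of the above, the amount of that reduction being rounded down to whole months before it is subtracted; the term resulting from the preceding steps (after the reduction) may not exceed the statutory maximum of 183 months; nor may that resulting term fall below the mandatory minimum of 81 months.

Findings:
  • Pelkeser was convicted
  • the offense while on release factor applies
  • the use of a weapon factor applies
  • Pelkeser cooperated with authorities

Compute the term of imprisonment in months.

Offense while on release enhancement: +42 months
Use of a weapon enhancement: +17 months
Adjusted term: 97 months + 42 months + 17 months = 156 months
Cooperation with authorities reduction: 25% of 156 months = 39 months (rounded down)
After reduction: 156 − 39 = 117 months
Cap at 183 months: 117 months is within the cap, no reduction.
Minimum 81 months: 117 months meets the minimum, no increase.

117 months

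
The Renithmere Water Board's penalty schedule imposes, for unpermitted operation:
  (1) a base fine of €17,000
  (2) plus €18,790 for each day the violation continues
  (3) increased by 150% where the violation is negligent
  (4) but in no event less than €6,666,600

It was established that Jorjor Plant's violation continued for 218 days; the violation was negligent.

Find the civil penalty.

€10,283,050

Per-day component: 218 × €18,790 = €4,096,220
Base plus per-day: €17,000 + €4,096,220 = €4,113,220
Enhancement: 150% of €4,113,220 = €6,169,830
Enhanced fine: €4,113,220 + €6,169,830 = €10,283,050
Minimum €6,666,600: €10,283,050 meets the minimum, no increase.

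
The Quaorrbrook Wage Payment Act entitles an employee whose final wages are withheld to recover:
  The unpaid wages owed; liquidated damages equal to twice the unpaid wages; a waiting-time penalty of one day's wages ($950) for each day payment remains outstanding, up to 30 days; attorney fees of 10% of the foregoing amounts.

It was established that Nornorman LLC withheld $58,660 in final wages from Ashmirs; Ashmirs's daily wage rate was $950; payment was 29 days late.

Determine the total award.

Doubled: 2 × $58,660 = $117,320
Penalty days: min(29, 30) = 29
Waiting-time penalty: 29 × $950 = $27,550
Subtotal: $58,660 + $117,320 + $27,550 = $203,530
Attorney fees: 10% of $203,530 = $20,353
Total award: $203,530 + $20,353 = $223,883

$223,883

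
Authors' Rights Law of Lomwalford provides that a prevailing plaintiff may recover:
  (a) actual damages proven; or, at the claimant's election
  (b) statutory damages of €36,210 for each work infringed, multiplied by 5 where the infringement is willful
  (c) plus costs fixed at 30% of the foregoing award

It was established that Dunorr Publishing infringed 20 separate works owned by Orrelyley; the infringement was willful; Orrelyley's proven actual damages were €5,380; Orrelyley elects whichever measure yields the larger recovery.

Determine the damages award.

€4,707,300

Statutory damages: 20 × €36,210 = €724,200
Multiplied by 5: 5 × €724,200 = €3,621,000
Greater of actual damages (€5,380) or enhanced statutory damages (€3,621,000): €3,621,000
Costs: 30% of €3,621,000 = €1,086,300
Award plus costs: €3,621,000 + €1,086,300 = €4,707,300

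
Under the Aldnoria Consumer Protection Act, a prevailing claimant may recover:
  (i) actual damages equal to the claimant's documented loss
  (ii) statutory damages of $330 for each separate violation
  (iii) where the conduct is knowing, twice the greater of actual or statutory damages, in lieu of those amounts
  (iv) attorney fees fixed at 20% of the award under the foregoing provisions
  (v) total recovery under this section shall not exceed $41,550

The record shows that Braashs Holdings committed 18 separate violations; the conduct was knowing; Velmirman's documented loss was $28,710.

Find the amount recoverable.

$41,550

Statutory damages: 18 × $330 = $5,940
Greater of actual damages ($28,710) or statutory damages ($5,940): $28,710
Doubled: 2 × $28,710 = $57,420
Attorney fees: 20% of $57,420 = $11,484
Total before cap: $57,420 + $11,484 = $68,904
Cap at $41,550: $68,904 exceeds the cap → $41,550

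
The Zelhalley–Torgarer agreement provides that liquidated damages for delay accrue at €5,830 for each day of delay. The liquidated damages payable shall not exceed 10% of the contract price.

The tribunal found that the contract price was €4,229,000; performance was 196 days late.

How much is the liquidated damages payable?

€422,900

Per-day damages: 196 × €5,830 = €1,142,680
Cap: 10% of €4,229,000 = €422,900
Cap at €422,900: €1,142,680 exceeds the cap → €422,900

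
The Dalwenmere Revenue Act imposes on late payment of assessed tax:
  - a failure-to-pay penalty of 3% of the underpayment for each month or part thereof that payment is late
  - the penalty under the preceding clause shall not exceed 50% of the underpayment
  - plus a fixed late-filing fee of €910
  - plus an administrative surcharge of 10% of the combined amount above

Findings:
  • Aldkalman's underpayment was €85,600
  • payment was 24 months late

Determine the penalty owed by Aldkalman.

Penalty: €48,081

Accrued rate: 3% × 24 = 72%, capped at 50% → 50%
Failure-to-pay penalty: 50% of €85,600 = €42,800
Penalty before surcharge: €42,800 + €910 = €43,710
Administrative surcharge: 10% of €43,710 = €4,371
Total penalty: €43,710 + €4,371 = €48,081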